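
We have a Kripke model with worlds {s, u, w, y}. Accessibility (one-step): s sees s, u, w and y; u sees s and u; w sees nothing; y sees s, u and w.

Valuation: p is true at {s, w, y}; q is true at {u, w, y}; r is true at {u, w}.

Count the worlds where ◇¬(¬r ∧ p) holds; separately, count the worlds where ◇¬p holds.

3 and 3

For ◇¬(¬r ∧ p):
s: successors {s, u, w, y}; ¬(¬r ∧ p) there: s:F, u:T, w:T, y:F. ✓
u: successors {s, u}; ¬(¬r ∧ p) there: s:F, u:T. ✓
w: no successors, so ◇¬(¬r ∧ p) fails. ✗
y: successors {s, u, w}; ¬(¬r ∧ p) there: s:F, u:T, w:T. ✓
— 3 worlds.
For ◇¬p:
s: successors {s, u, w, y}; ¬p there: s:F, u:T, w:F, y:F. ✓
u: successors {s, u}; ¬p there: s:F, u:T. ✓
w: no successors, so ◇¬p fails. ✗
y: successors {s, u, w}; ¬p there: s:F, u:T, w:F. ✓
— 3 worlds.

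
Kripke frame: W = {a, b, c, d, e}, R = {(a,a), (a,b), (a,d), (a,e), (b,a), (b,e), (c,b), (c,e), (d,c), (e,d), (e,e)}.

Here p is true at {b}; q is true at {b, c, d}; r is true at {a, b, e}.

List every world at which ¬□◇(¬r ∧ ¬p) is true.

{a, c, d}

a: □◇(¬r ∧ ¬p) is F. ✓
b: □◇(¬r ∧ ¬p) is T. ✗
c: □◇(¬r ∧ ¬p) is F. ✓
d: □◇(¬r ∧ ¬p) is F. ✓
e: □◇(¬r ∧ ¬p) is T. ✗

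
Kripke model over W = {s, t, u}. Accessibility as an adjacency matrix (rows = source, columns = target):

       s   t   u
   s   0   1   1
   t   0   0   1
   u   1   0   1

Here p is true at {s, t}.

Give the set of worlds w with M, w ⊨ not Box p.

s: Box p is F. ✓
t: Box p is F. ✓
u: Box p is F. ✓

{s, t, u}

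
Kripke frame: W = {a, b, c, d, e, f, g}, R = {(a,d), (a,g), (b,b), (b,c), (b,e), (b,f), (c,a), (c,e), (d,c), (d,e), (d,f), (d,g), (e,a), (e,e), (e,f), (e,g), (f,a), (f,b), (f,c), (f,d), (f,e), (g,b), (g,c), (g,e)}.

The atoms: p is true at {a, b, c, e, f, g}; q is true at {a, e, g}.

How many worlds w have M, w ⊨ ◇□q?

a: successors {d, g}; □q there: d:F, g:F. ✗
b: successors {b, c, e, f}; □q there: b:F, c:T, e:F, f:F. ✓
c: successors {a, e}; □q there: a:F, e:F. ✗
d: successors {c, e, f, g}; □q there: c:T, e:F, f:F, g:F. ✓
e: successors {a, e, f, g}; □q there: a:F, e:F, f:F, g:F. ✗
f: successors {a, b, c, d, e}; □q there: a:F, b:F, c:T, d:F, e:F. ✓
g: successors {b, c, e}; □q there: b:F, c:T, e:F. ✓
Satisfying worlds: {b, d, f, g}.

4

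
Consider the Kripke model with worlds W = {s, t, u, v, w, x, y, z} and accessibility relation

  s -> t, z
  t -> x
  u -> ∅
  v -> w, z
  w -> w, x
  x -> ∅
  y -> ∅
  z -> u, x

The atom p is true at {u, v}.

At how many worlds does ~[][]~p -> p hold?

7

s: ~[][]~p is T, p is F. ✗
t: ~[][]~p is F, p is F. ✓
u: ~[][]~p is F, p is T. ✓
v: ~[][]~p is T, p is T. ✓
w: ~[][]~p is F, p is F. ✓
x: ~[][]~p is F, p is F. ✓
y: ~[][]~p is F, p is F. ✓
z: ~[][]~p is F, p is F. ✓
Satisfying worlds: {t, u, v, w, x, y, z}.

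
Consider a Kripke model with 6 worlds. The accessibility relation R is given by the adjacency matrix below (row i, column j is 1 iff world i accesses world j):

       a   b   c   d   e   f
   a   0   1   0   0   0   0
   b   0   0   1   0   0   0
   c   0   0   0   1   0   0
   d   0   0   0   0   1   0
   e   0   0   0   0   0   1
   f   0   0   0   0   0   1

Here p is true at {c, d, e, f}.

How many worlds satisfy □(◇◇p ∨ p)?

6

a: successors {b}; ◇◇p ∨ p there: b:T. ✓
b: successors {c}; ◇◇p ∨ p there: c:T. ✓
c: successors {d}; ◇◇p ∨ p there: d:T. ✓
d: successors {e}; ◇◇p ∨ p there: e:T. ✓
e: successors {f}; ◇◇p ∨ p there: f:T. ✓
f: successors {f}; ◇◇p ∨ p there: f:T. ✓
Satisfying worlds: {a, b, c, d, e, f}.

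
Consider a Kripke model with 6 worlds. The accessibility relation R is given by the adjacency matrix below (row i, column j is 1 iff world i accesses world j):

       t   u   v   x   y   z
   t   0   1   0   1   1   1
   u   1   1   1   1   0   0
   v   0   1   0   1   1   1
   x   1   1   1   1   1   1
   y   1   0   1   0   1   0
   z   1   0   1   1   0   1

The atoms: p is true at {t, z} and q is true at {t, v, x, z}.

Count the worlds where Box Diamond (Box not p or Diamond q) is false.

t: successors {u, x, y, z}; Diamond (Box not p or Diamond q) there: u:T, x:T, y:T, z:T. ✓
u: successors {t, u, v, x}; Diamond (Box not p or Diamond q) there: t:T, u:T, v:T, x:T. ✓
v: successors {u, x, y, z}; Diamond (Box not p or Diamond q) there: u:T, x:T, y:T, z:T. ✓
x: successors {t, u, v, x, y, z}; Diamond (Box not p or Diamond q) there: t:T, u:T, v:T, x:T, y:T, z:T. ✓
y: successors {t, v, y}; Diamond (Box not p or Diamond q) there: t:T, v:T, y:T. ✓
z: successors {t, v, x, z}; Diamond (Box not p or Diamond q) there: t:T, v:T, x:T, z:T. ✓
Satisfying worlds: {t, u, v, x, y, z}.
So Box Diamond (Box not p or Diamond q) fails at the other 0 worlds.

0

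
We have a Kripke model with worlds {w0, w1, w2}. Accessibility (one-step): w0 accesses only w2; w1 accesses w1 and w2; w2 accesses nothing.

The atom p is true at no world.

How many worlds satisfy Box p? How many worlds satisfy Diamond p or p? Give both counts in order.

1 and 0

For Box p:
w0: successors {w2}; p there: w2:F. ✗
w1: successors {w1, w2}; p there: w1:F, w2:F. ✗
w2: no successors, so Box p holds vacuously. ✓
— 1 world.
For Diamond p or p:
w0: Diamond p is F, p is F. ✗
w1: Diamond p is F, p is F. ✗
w2: Diamond p is F, p is F. ✗
— 0 worlds.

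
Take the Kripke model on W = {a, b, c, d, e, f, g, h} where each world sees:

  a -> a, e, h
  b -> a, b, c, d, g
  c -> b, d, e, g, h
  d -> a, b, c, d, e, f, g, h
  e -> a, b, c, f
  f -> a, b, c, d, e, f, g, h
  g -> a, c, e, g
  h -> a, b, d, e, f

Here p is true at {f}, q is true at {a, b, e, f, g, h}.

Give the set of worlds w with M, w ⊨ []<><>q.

{a, b, c, d, e, f, g, h}

a: successors {a, e, h}; <><>q there: a:T, e:T, h:T. ✓
b: successors {a, b, c, d, g}; <><>q there: a:T, b:T, c:T, d:T, g:T. ✓
c: successors {b, d, e, g, h}; <><>q there: b:T, d:T, e:T, g:T, h:T. ✓
d: successors {a, b, c, d, e, f, g, h}; <><>q there: a:T, b:T, c:T, d:T, e:T, f:T, g:T, h:T. ✓
e: successors {a, b, c, f}; <><>q there: a:T, b:T, c:T, f:T. ✓
f: successors {a, b, c, d, e, f, g, h}; <><>q there: a:T, b:T, c:T, d:T, e:T, f:T, g:T, h:T. ✓
g: successors {a, c, e, g}; <><>q there: a:T, c:T, e:T, g:T. ✓
h: successors {a, b, d, e, f}; <><>q there: a:T, b:T, d:T, e:T, f:T. ✓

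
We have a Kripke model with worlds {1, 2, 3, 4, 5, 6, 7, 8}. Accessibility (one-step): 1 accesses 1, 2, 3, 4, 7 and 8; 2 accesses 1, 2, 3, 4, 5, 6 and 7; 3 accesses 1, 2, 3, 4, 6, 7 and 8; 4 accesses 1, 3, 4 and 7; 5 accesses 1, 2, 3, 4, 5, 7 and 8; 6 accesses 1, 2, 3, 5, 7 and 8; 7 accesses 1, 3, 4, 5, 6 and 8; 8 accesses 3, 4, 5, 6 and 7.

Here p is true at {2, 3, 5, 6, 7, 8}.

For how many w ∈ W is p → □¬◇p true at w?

1: p is F, □¬◇p is F. ✓
2: p is T, □¬◇p is F. ✗
3: p is T, □¬◇p is F. ✗
4: p is F, □¬◇p is F. ✓
5: p is T, □¬◇p is F. ✗
6: p is T, □¬◇p is F. ✗
7: p is T, □¬◇p is F. ✗
8: p is T, □¬◇p is F. ✗
Satisfying worlds: {1, 4}.

2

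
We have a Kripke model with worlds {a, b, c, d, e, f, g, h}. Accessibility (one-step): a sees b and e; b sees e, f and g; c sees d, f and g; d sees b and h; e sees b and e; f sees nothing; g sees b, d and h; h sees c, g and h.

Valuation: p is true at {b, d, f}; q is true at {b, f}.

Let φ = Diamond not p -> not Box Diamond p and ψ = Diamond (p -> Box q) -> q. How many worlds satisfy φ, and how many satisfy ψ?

6 and 2

For Diamond not p -> not Box Diamond p:
a: Diamond not p is T, not Box Diamond p is F. ✗
b: Diamond not p is T, not Box Diamond p is T. ✓
c: Diamond not p is T, not Box Diamond p is T. ✓
d: Diamond not p is T, not Box Diamond p is T. ✓
e: Diamond not p is T, not Box Diamond p is F. ✗
f: Diamond not p is F, not Box Diamond p is F. ✓
g: Diamond not p is T, not Box Diamond p is T. ✓
h: Diamond not p is T, not Box Diamond p is T. ✓
— 6 worlds.
For Diamond (p -> Box q) -> q:
a: Diamond (p -> Box q) is T, q is F. ✗
b: Diamond (p -> Box q) is T, q is T. ✓
c: Diamond (p -> Box q) is T, q is F. ✗
d: Diamond (p -> Box q) is T, q is F. ✗
e: Diamond (p -> Box q) is T, q is F. ✗
f: Diamond (p -> Box q) is F, q is T. ✓
g: Diamond (p -> Box q) is T, q is F. ✗
h: Diamond (p -> Box q) is T, q is F. ✗
— 2 worlds.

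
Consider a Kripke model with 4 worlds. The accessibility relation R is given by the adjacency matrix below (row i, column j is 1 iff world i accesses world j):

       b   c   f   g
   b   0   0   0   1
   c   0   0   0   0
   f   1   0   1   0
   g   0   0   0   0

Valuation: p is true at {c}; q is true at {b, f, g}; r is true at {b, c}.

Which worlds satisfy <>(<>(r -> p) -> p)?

{b}

b: successors {g}; <>(r -> p) -> p there: g:T. ✓
c: no successors, so <>(<>(r -> p) -> p) fails. ✗
f: successors {b, f}; <>(r -> p) -> p there: b:F, f:F. ✗
g: no successors, so <>(<>(r -> p) -> p) fails. ✗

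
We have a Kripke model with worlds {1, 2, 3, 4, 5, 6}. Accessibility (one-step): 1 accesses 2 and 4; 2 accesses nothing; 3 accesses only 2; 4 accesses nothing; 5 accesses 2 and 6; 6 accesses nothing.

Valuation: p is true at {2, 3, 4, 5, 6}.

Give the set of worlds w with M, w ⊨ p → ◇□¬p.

{1, 3, 5}

1: p is F, ◇□¬p is T. ✓
2: p is T, ◇□¬p is F. ✗
3: p is T, ◇□¬p is T. ✓
4: p is T, ◇□¬p is F. ✗
5: p is T, ◇□¬p is T. ✓
6: p is T, ◇□¬p is F. ✗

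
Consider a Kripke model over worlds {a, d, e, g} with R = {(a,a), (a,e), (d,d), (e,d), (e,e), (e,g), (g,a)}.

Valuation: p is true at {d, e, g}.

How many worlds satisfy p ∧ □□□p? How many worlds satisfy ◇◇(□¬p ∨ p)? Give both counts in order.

For p ∧ □□□p:
a: p is F, □□□p is F. ✗
d: p is T, □□□p is T. ✓
e: p is T, □□□p is F. ✗
g: p is T, □□□p is F. ✗
— 1 world.
For ◇◇(□¬p ∨ p):
a: successors {a, e}; ◇(□¬p ∨ p) there: a:T, e:T. ✓
d: successors {d}; ◇(□¬p ∨ p) there: d:T. ✓
e: successors {d, e, g}; ◇(□¬p ∨ p) there: d:T, e:T, g:F. ✓
g: successors {a}; ◇(□¬p ∨ p) there: a:T. ✓
— 4 worlds.

1 and 4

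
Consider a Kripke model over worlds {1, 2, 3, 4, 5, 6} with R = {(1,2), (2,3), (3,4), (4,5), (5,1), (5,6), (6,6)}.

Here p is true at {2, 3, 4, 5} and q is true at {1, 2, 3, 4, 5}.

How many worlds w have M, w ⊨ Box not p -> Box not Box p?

5

1: Box not p is F, Box not Box p is F. ✓
2: Box not p is F, Box not Box p is F. ✓
3: Box not p is F, Box not Box p is F. ✓
4: Box not p is F, Box not Box p is T. ✓
5: Box not p is T, Box not Box p is F. ✗
6: Box not p is T, Box not Box p is T. ✓
Satisfying worlds: {1, 2, 3, 4, 6}.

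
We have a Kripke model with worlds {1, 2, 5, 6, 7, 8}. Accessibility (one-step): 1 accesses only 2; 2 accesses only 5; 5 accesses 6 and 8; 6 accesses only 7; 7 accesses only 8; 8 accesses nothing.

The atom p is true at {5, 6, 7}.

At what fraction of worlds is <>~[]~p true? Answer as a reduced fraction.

1/2

1: successors {2}; ~[]~p there: 2:T. ✓
2: successors {5}; ~[]~p there: 5:T. ✓
5: successors {6, 8}; ~[]~p there: 6:T, 8:F. ✓
6: successors {7}; ~[]~p there: 7:F. ✗
7: successors {8}; ~[]~p there: 8:F. ✗
8: no successors, so <>~[]~p fails. ✗
That's 3 of 6 worlds, so 3/6 = 1/2.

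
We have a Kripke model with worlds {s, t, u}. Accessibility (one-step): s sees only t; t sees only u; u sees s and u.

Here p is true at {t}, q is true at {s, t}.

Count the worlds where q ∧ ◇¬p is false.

s: q is T, ◇¬p is F. ✗
t: q is T, ◇¬p is T. ✓
u: q is F, ◇¬p is T. ✗
Satisfying worlds: {t}.
So q ∧ ◇¬p fails at the other 2 worlds.

2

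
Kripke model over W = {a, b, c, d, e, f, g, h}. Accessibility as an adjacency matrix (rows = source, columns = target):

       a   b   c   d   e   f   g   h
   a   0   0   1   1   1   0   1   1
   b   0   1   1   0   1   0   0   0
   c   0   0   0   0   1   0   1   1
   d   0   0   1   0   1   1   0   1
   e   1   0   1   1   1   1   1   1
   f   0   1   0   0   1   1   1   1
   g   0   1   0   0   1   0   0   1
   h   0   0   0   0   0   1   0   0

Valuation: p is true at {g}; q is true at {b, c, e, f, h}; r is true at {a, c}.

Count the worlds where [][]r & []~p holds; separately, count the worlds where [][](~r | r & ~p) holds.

For [][]r & []~p:
a: [][]r is F, []~p is F. ✗
b: [][]r is F, []~p is T. ✗
c: [][]r is F, []~p is F. ✗
d: [][]r is F, []~p is T. ✗
e: [][]r is F, []~p is F. ✗
f: [][]r is F, []~p is F. ✗
g: [][]r is F, []~p is T. ✗
h: [][]r is F, []~p is T. ✗
— 0 worlds.
For [][](~r | r & ~p):
a: successors {c, d, e, g, h}; [](~r | r & ~p) there: c:T, d:T, e:T, g:T, h:T. ✓
b: successors {b, c, e}; [](~r | r & ~p) there: b:T, c:T, e:T. ✓
c: successors {e, g, h}; [](~r | r & ~p) there: e:T, g:T, h:T. ✓
d: successors {c, e, f, h}; [](~r | r & ~p) there: c:T, e:T, f:T, h:T. ✓
e: successors {a, c, d, e, f, g, h}; [](~r | r & ~p) there: a:T, c:T, d:T, e:T, f:T, g:T, h:T. ✓
f: successors {b, e, f, g, h}; [](~r | r & ~p) there: b:T, e:T, f:T, g:T, h:T. ✓
g: successors {b, e, h}; [](~r | r & ~p) there: b:T, e:T, h:T. ✓
h: successors {f}; [](~r | r & ~p) there: f:T. ✓
— 8 worlds.

0 and 8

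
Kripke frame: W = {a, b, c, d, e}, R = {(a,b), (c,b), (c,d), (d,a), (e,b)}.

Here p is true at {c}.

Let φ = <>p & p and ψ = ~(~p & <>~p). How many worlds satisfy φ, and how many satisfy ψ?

0 and 2

For <>p & p:
a: <>p is F, p is F. ✗
b: <>p is F, p is F. ✗
c: <>p is F, p is T. ✗
d: <>p is F, p is F. ✗
e: <>p is F, p is F. ✗
— 0 worlds.
For ~(~p & <>~p):
a: ~p & <>~p is T. ✗
b: ~p & <>~p is F. ✓
c: ~p & <>~p is F. ✓
d: ~p & <>~p is T. ✗
e: ~p & <>~p is T. ✗
— 2 worlds.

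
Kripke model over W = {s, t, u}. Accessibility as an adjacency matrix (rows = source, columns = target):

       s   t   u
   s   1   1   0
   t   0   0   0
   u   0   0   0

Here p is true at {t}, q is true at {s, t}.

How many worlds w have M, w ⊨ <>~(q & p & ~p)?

s: successors {s, t}; ~(q & p & ~p) there: s:T, t:T. ✓
t: no successors, so <>~(q & p & ~p) fails. ✗
u: no successors, so <>~(q & p & ~p) fails. ✗
Satisfying worlds: {s}.

1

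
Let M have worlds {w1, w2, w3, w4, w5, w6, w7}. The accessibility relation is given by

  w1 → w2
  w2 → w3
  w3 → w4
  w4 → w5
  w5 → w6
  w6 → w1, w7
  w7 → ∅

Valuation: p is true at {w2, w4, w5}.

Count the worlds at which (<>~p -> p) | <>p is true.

6

w1: <>~p -> p is T, <>p is T. ✓
w2: <>~p -> p is T, <>p is F. ✓
w3: <>~p -> p is T, <>p is T. ✓
w4: <>~p -> p is T, <>p is T. ✓
w5: <>~p -> p is T, <>p is F. ✓
w6: <>~p -> p is F, <>p is F. ✗
w7: <>~p -> p is T, <>p is F. ✓
Satisfying worlds: {w1, w2, w3, w4, w5, w7}.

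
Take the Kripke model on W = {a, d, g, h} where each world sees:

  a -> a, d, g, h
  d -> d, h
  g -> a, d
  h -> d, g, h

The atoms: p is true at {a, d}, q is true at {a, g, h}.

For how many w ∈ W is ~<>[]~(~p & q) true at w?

a: <>[]~(~p & q) is T. ✗
d: <>[]~(~p & q) is F. ✓
g: <>[]~(~p & q) is F. ✓
h: <>[]~(~p & q) is T. ✗
Satisfying worlds: {d, g}.

2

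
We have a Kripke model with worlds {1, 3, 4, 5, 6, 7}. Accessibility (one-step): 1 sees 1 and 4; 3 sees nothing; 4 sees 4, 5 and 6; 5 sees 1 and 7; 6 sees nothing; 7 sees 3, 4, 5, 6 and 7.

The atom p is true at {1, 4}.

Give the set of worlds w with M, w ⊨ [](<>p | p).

{1, 3, 5, 6}

1: successors {1, 4}; <>p | p there: 1:T, 4:T. ✓
3: no successors, so [](<>p | p) holds vacuously. ✓
4: successors {4, 5, 6}; <>p | p there: 4:T, 5:T, 6:F. ✗
5: successors {1, 7}; <>p | p there: 1:T, 7:T. ✓
6: no successors, so [](<>p | p) holds vacuously. ✓
7: successors {3, 4, 5, 6, 7}; <>p | p there: 3:F, 4:T, 5:T, 6:F, 7:T. ✗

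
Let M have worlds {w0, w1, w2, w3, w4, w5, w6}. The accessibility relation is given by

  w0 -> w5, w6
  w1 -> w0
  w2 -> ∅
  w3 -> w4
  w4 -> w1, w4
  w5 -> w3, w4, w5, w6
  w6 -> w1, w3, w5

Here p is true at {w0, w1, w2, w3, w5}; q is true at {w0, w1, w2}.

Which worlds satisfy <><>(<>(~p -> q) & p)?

{w0, w1, w3, w4, w5, w6}

w0: successors {w5, w6}; <>(<>(~p -> q) & p) there: w5:T, w6:T. ✓
w1: successors {w0}; <>(<>(~p -> q) & p) there: w0:T. ✓
w2: no successors, so <><>(<>(~p -> q) & p) fails. ✗
w3: successors {w4}; <>(<>(~p -> q) & p) there: w4:T. ✓
w4: successors {w1, w4}; <>(<>(~p -> q) & p) there: w1:T, w4:T. ✓
w5: successors {w3, w4, w5, w6}; <>(<>(~p -> q) & p) there: w3:F, w4:T, w5:T, w6:T. ✓
w6: successors {w1, w3, w5}; <>(<>(~p -> q) & p) there: w1:T, w3:F, w5:T. ✓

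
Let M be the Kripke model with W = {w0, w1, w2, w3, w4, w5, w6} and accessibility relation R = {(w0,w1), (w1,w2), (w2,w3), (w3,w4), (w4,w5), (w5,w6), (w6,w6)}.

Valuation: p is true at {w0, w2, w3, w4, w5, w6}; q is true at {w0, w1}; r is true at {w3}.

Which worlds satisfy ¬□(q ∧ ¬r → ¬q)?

w0: □(q ∧ ¬r → ¬q) is F. ✓
w1: □(q ∧ ¬r → ¬q) is T. ✗
w2: □(q ∧ ¬r → ¬q) is T. ✗
w3: □(q ∧ ¬r → ¬q) is T. ✗
w4: □(q ∧ ¬r → ¬q) is T. ✗
w5: □(q ∧ ¬r → ¬q) is T. ✗
w6: □(q ∧ ¬r → ¬q) is T. ✗

{w0}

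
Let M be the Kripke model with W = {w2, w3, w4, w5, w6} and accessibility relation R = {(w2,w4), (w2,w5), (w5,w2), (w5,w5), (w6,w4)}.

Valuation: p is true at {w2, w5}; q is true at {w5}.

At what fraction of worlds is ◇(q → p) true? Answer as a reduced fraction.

w2: successors {w4, w5}; q → p there: w4:T, w5:T. ✓
w3: no successors, so ◇(q → p) fails. ✗
w4: no successors, so ◇(q → p) fails. ✗
w5: successors {w2, w5}; q → p there: w2:T, w5:T. ✓
w6: successors {w4}; q → p there: w4:T. ✓
That's 3 of 5 worlds, so 3/5.

3/5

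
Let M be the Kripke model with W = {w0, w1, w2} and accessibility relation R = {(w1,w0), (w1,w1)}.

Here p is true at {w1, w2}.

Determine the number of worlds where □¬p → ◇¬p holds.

1

w0: □¬p is T, ◇¬p is F. ✗
w1: □¬p is F, ◇¬p is T. ✓
w2: □¬p is T, ◇¬p is F. ✗
Satisfying worlds: {w1}.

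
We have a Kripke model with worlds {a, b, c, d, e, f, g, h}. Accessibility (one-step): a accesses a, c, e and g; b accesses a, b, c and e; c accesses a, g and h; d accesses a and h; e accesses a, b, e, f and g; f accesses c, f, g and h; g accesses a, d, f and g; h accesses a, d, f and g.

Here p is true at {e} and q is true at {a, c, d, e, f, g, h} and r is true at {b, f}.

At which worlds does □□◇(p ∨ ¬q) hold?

a: successors {a, c, e, g}; □◇(p ∨ ¬q) there: a:F, c:F, e:F, g:F. ✗
b: successors {a, b, c, e}; □◇(p ∨ ¬q) there: a:F, b:F, c:F, e:F. ✗
c: successors {a, g, h}; □◇(p ∨ ¬q) there: a:F, g:F, h:F. ✗
d: successors {a, h}; □◇(p ∨ ¬q) there: a:F, h:F. ✗
e: successors {a, b, e, f, g}; □◇(p ∨ ¬q) there: a:F, b:F, e:F, f:F, g:F. ✗
f: successors {c, f, g, h}; □◇(p ∨ ¬q) there: c:F, f:F, g:F, h:F. ✗
g: successors {a, d, f, g}; □◇(p ∨ ¬q) there: a:F, d:F, f:F, g:F. ✗
h: successors {a, d, f, g}; □◇(p ∨ ¬q) there: a:F, d:F, f:F, g:F. ✗

∅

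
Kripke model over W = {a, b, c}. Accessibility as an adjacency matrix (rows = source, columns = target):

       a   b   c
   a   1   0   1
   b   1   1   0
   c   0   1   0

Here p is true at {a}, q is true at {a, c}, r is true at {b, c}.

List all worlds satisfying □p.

a: successors {a, c}; p there: a:T, c:F. ✗
b: successors {a, b}; p there: a:T, b:F. ✗
c: successors {b}; p there: b:F. ✗

∅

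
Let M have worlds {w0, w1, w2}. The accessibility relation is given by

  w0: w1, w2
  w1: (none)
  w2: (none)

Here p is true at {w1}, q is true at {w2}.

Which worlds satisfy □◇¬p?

w0: successors {w1, w2}; ◇¬p there: w1:F, w2:F. ✗
w1: no successors, so □◇¬p holds vacuously. ✓
w2: no successors, so □◇¬p holds vacuously. ✓

{w1, w2}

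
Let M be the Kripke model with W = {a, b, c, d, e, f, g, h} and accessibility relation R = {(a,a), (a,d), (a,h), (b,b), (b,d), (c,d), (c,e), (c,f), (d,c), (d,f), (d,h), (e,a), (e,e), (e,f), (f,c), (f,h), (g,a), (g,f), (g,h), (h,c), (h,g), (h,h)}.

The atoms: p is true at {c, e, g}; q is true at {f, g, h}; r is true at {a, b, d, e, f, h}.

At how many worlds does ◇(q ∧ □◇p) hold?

4

a: successors {a, d, h}; q ∧ □◇p there: a:F, d:F, h:F. ✗
b: successors {b, d}; q ∧ □◇p there: b:F, d:F. ✗
c: successors {d, e, f}; q ∧ □◇p there: d:F, e:F, f:T. ✓
d: successors {c, f, h}; q ∧ □◇p there: c:F, f:T, h:F. ✓
e: successors {a, e, f}; q ∧ □◇p there: a:F, e:F, f:T. ✓
f: successors {c, h}; q ∧ □◇p there: c:F, h:F. ✗
g: successors {a, f, h}; q ∧ □◇p there: a:F, f:T, h:F. ✓
h: successors {c, g, h}; q ∧ □◇p there: c:F, g:F, h:F. ✗
Satisfying worlds: {c, d, e, g}.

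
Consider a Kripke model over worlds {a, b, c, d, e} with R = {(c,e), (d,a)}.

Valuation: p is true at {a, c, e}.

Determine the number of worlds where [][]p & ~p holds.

2

a: [][]p is T, ~p is F. ✗
b: [][]p is T, ~p is T. ✓
c: [][]p is T, ~p is F. ✗
d: [][]p is T, ~p is T. ✓
e: [][]p is T, ~p is F. ✗
Satisfying worlds: {b, d}.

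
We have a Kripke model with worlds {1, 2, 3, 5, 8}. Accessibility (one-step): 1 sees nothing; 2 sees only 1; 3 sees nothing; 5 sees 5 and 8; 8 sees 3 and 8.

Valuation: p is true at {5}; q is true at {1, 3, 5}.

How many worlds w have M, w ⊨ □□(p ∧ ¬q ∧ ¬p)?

1: no successors, so □□(p ∧ ¬q ∧ ¬p) holds vacuously. ✓
2: successors {1}; □(p ∧ ¬q ∧ ¬p) there: 1:T. ✓
3: no successors, so □□(p ∧ ¬q ∧ ¬p) holds vacuously. ✓
5: successors {5, 8}; □(p ∧ ¬q ∧ ¬p) there: 5:F, 8:F. ✗
8: successors {3, 8}; □(p ∧ ¬q ∧ ¬p) there: 3:T, 8:F. ✗
Satisfying worlds: {1, 2, 3}.

3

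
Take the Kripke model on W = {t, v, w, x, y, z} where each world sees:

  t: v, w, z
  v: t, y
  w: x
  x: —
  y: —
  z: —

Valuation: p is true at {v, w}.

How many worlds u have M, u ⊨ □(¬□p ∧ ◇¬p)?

t: successors {v, w, z}; ¬□p ∧ ◇¬p there: v:T, w:T, z:F. ✗
v: successors {t, y}; ¬□p ∧ ◇¬p there: t:T, y:F. ✗
w: successors {x}; ¬□p ∧ ◇¬p there: x:F. ✗
x: no successors, so □(¬□p ∧ ◇¬p) holds vacuously. ✓
y: no successors, so □(¬□p ∧ ◇¬p) holds vacuously. ✓
z: no successors, so □(¬□p ∧ ◇¬p) holds vacuously. ✓
Satisfying worlds: {x, y, z}.

3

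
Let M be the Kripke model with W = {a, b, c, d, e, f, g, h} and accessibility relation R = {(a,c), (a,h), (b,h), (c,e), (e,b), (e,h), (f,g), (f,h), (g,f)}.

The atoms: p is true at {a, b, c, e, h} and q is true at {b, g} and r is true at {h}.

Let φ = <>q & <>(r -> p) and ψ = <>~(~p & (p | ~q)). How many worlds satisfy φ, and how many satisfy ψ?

For <>q & <>(r -> p):
a: <>q is F, <>(r -> p) is T. ✗
b: <>q is F, <>(r -> p) is T. ✗
c: <>q is F, <>(r -> p) is T. ✗
d: <>q is F, <>(r -> p) is F. ✗
e: <>q is T, <>(r -> p) is T. ✓
f: <>q is T, <>(r -> p) is T. ✓
g: <>q is F, <>(r -> p) is T. ✗
h: <>q is F, <>(r -> p) is F. ✗
— 2 worlds.
For <>~(~p & (p | ~q)):
a: successors {c, h}; ~(~p & (p | ~q)) there: c:T, h:T. ✓
b: successors {h}; ~(~p & (p | ~q)) there: h:T. ✓
c: successors {e}; ~(~p & (p | ~q)) there: e:T. ✓
d: no successors, so <>~(~p & (p | ~q)) fails. ✗
e: successors {b, h}; ~(~p & (p | ~q)) there: b:T, h:T. ✓
f: successors {g, h}; ~(~p & (p | ~q)) there: g:T, h:T. ✓
g: successors {f}; ~(~p & (p | ~q)) there: f:F. ✗
h: no successors, so <>~(~p & (p | ~q)) fails. ✗
— 5 worlds.

2 and 5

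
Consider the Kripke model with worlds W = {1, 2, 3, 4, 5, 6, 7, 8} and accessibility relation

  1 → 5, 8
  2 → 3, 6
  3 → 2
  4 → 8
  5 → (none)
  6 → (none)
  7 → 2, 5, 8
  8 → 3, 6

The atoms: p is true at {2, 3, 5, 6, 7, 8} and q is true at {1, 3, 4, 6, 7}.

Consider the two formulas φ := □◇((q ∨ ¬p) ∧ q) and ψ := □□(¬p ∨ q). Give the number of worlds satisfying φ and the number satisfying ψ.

For □◇((q ∨ ¬p) ∧ q):
1: successors {5, 8}; ◇((q ∨ ¬p) ∧ q) there: 5:F, 8:T. ✗
2: successors {3, 6}; ◇((q ∨ ¬p) ∧ q) there: 3:F, 6:F. ✗
3: successors {2}; ◇((q ∨ ¬p) ∧ q) there: 2:T. ✓
4: successors {8}; ◇((q ∨ ¬p) ∧ q) there: 8:T. ✓
5: no successors, so □◇((q ∨ ¬p) ∧ q) holds vacuously. ✓
6: no successors, so □◇((q ∨ ¬p) ∧ q) holds vacuously. ✓
7: successors {2, 5, 8}; ◇((q ∨ ¬p) ∧ q) there: 2:T, 5:F, 8:T. ✗
8: successors {3, 6}; ◇((q ∨ ¬p) ∧ q) there: 3:F, 6:F. ✗
— 4 worlds.
For □□(¬p ∨ q):
1: successors {5, 8}; □(¬p ∨ q) there: 5:T, 8:T. ✓
2: successors {3, 6}; □(¬p ∨ q) there: 3:F, 6:T. ✗
3: successors {2}; □(¬p ∨ q) there: 2:T. ✓
4: successors {8}; □(¬p ∨ q) there: 8:T. ✓
5: no successors, so □□(¬p ∨ q) holds vacuously. ✓
6: no successors, so □□(¬p ∨ q) holds vacuously. ✓
7: successors {2, 5, 8}; □(¬p ∨ q) there: 2:T, 5:T, 8:T. ✓
8: successors {3, 6}; □(¬p ∨ q) there: 3:F, 6:T. ✗
— 6 worlds.

4 and 6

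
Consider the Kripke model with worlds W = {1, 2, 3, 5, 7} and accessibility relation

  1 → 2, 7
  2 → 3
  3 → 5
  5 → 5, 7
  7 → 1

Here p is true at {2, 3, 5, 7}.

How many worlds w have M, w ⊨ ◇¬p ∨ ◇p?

1: ◇¬p is F, ◇p is T. ✓
2: ◇¬p is F, ◇p is T. ✓
3: ◇¬p is F, ◇p is T. ✓
5: ◇¬p is F, ◇p is T. ✓
7: ◇¬p is T, ◇p is F. ✓
Satisfying worlds: {1, 2, 3, 5, 7}.

5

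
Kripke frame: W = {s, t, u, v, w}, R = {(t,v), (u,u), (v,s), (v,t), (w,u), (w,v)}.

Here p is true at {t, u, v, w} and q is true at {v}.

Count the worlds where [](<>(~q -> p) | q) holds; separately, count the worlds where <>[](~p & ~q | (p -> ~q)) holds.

4 and 4

For [](<>(~q -> p) | q):
s: no successors, so [](<>(~q -> p) | q) holds vacuously. ✓
t: successors {v}; <>(~q -> p) | q there: v:T. ✓
u: successors {u}; <>(~q -> p) | q there: u:T. ✓
v: successors {s, t}; <>(~q -> p) | q there: s:F, t:T. ✗
w: successors {u, v}; <>(~q -> p) | q there: u:T, v:T. ✓
— 4 worlds.
For <>[](~p & ~q | (p -> ~q)):
s: no successors, so <>[](~p & ~q | (p -> ~q)) fails. ✗
t: successors {v}; [](~p & ~q | (p -> ~q)) there: v:T. ✓
u: successors {u}; [](~p & ~q | (p -> ~q)) there: u:T. ✓
v: successors {s, t}; [](~p & ~q | (p -> ~q)) there: s:T, t:F. ✓
w: successors {u, v}; [](~p & ~q | (p -> ~q)) there: u:T, v:T. ✓
— 4 worlds.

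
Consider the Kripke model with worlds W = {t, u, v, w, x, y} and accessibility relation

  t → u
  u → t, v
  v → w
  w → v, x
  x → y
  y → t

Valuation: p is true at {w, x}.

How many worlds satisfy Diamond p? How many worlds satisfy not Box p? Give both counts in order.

2 and 5

For Diamond p:
t: successors {u}; p there: u:F. ✗
u: successors {t, v}; p there: t:F, v:F. ✗
v: successors {w}; p there: w:T. ✓
w: successors {v, x}; p there: v:F, x:T. ✓
x: successors {y}; p there: y:F. ✗
y: successors {t}; p there: t:F. ✗
— 2 worlds.
For not Box p:
t: Box p is F. ✓
u: Box p is F. ✓
v: Box p is T. ✗
w: Box p is F. ✓
x: Box p is F. ✓
y: Box p is F. ✓
— 5 worlds.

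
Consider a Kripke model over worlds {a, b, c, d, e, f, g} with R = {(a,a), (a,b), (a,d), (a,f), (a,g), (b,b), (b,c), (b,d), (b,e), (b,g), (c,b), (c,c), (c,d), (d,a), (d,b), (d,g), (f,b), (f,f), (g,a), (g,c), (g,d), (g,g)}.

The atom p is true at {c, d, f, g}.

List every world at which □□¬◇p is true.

{e}

a: successors {a, b, d, f, g}; □¬◇p there: a:F, b:F, d:F, f:F, g:F. ✗
b: successors {b, c, d, e, g}; □¬◇p there: b:F, c:F, d:F, e:T, g:F. ✗
c: successors {b, c, d}; □¬◇p there: b:F, c:F, d:F. ✗
d: successors {a, b, g}; □¬◇p there: a:F, b:F, g:F. ✗
e: no successors, so □□¬◇p holds vacuously. ✓
f: successors {b, f}; □¬◇p there: b:F, f:F. ✗
g: successors {a, c, d, g}; □¬◇p there: a:F, c:F, d:F, g:F. ✗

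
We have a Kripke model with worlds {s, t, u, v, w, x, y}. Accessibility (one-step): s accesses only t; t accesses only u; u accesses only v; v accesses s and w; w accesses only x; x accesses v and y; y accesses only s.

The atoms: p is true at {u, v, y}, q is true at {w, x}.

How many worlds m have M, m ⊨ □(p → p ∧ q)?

4

s: successors {t}; p → p ∧ q there: t:T. ✓
t: successors {u}; p → p ∧ q there: u:F. ✗
u: successors {v}; p → p ∧ q there: v:F. ✗
v: successors {s, w}; p → p ∧ q there: s:T, w:T. ✓
w: successors {x}; p → p ∧ q there: x:T. ✓
x: successors {v, y}; p → p ∧ q there: v:F, y:F. ✗
y: successors {s}; p → p ∧ q there: s:T. ✓
Satisfying worlds: {s, v, w, y}.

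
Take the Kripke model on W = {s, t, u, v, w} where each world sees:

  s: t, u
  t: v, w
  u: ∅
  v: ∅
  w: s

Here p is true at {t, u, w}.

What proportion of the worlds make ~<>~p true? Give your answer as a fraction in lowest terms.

3/5

s: <>~p is F. ✓
t: <>~p is T. ✗
u: <>~p is F. ✓
v: <>~p is F. ✓
w: <>~p is T. ✗
That's 3 of 5 worlds, so 3/5.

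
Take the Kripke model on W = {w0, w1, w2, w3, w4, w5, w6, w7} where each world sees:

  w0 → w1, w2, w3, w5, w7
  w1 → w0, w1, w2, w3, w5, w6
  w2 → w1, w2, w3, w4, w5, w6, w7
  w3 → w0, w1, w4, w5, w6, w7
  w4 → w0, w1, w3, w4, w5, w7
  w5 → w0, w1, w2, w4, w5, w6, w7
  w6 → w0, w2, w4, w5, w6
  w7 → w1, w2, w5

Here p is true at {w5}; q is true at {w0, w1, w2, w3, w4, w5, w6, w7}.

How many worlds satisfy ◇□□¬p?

w0: successors {w1, w2, w3, w5, w7}; □□¬p there: w1:F, w2:F, w3:F, w5:F, w7:F. ✗
w1: successors {w0, w1, w2, w3, w5, w6}; □□¬p there: w0:F, w1:F, w2:F, w3:F, w5:F, w6:F. ✗
w2: successors {w1, w2, w3, w4, w5, w6, w7}; □□¬p there: w1:F, w2:F, w3:F, w4:F, w5:F, w6:F, w7:F. ✗
w3: successors {w0, w1, w4, w5, w6, w7}; □□¬p there: w0:F, w1:F, w4:F, w5:F, w6:F, w7:F. ✗
w4: successors {w0, w1, w3, w4, w5, w7}; □□¬p there: w0:F, w1:F, w3:F, w4:F, w5:F, w7:F. ✗
w5: successors {w0, w1, w2, w4, w5, w6, w7}; □□¬p there: w0:F, w1:F, w2:F, w4:F, w5:F, w6:F, w7:F. ✗
w6: successors {w0, w2, w4, w5, w6}; □□¬p there: w0:F, w2:F, w4:F, w5:F, w6:F. ✗
w7: successors {w1, w2, w5}; □□¬p there: w1:F, w2:F, w5:F. ✗
Satisfying worlds: ∅.

0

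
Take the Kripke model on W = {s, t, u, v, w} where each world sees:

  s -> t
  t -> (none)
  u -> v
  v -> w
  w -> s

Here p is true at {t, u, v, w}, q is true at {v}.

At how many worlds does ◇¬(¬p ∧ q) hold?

4

s: successors {t}; ¬(¬p ∧ q) there: t:T. ✓
t: no successors, so ◇¬(¬p ∧ q) fails. ✗
u: successors {v}; ¬(¬p ∧ q) there: v:T. ✓
v: successors {w}; ¬(¬p ∧ q) there: w:T. ✓
w: successors {s}; ¬(¬p ∧ q) there: s:T. ✓
Satisfying worlds: {s, u, v, w}.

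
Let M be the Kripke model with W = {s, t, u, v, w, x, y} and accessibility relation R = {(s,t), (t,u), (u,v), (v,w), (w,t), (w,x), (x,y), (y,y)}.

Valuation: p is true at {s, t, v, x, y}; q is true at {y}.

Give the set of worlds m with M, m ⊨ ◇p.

{s, u, w, x, y}

s: successors {t}; p there: t:T. ✓
t: successors {u}; p there: u:F. ✗
u: successors {v}; p there: v:T. ✓
v: successors {w}; p there: w:F. ✗
w: successors {t, x}; p there: t:T, x:T. ✓
x: successors {y}; p there: y:T. ✓
y: successors {y}; p there: y:T. ✓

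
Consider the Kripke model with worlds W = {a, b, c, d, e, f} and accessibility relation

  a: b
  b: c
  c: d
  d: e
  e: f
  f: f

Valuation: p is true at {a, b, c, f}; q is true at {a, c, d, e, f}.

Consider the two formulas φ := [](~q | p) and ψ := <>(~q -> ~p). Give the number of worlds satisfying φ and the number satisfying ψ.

For [](~q | p):
a: successors {b}; ~q | p there: b:T. ✓
b: successors {c}; ~q | p there: c:T. ✓
c: successors {d}; ~q | p there: d:F. ✗
d: successors {e}; ~q | p there: e:F. ✗
e: successors {f}; ~q | p there: f:T. ✓
f: successors {f}; ~q | p there: f:T. ✓
— 4 worlds.
For <>(~q -> ~p):
a: successors {b}; ~q -> ~p there: b:F. ✗
b: successors {c}; ~q -> ~p there: c:T. ✓
c: successors {d}; ~q -> ~p there: d:T. ✓
d: successors {e}; ~q -> ~p there: e:T. ✓
e: successors {f}; ~q -> ~p there: f:T. ✓
f: successors {f}; ~q -> ~p there: f:T. ✓
— 5 worlds.

4 and 5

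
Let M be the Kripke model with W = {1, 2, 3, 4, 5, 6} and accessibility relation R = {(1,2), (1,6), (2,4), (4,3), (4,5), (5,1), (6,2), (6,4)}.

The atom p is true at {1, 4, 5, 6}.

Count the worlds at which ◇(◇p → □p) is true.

1: successors {2, 6}; ◇p → □p there: 2:T, 6:F. ✓
2: successors {4}; ◇p → □p there: 4:F. ✗
3: no successors, so ◇(◇p → □p) fails. ✗
4: successors {3, 5}; ◇p → □p there: 3:T, 5:T. ✓
5: successors {1}; ◇p → □p there: 1:F. ✗
6: successors {2, 4}; ◇p → □p there: 2:T, 4:F. ✓
Satisfying worlds: {1, 4, 6}.

3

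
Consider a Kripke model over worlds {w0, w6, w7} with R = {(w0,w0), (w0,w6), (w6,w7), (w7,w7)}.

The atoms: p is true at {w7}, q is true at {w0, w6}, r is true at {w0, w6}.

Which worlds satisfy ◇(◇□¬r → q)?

{w0}

w0: successors {w0, w6}; ◇□¬r → q there: w0:T, w6:T. ✓
w6: successors {w7}; ◇□¬r → q there: w7:F. ✗
w7: successors {w7}; ◇□¬r → q there: w7:F. ✗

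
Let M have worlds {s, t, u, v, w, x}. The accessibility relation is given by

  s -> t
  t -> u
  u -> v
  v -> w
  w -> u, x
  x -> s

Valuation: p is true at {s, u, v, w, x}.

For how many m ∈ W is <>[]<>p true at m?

6

s: successors {t}; []<>p there: t:T. ✓
t: successors {u}; []<>p there: u:T. ✓
u: successors {v}; []<>p there: v:T. ✓
v: successors {w}; []<>p there: w:T. ✓
w: successors {u, x}; []<>p there: u:T, x:F. ✓
x: successors {s}; []<>p there: s:T. ✓
Satisfying worlds: {s, t, u, v, w, x}.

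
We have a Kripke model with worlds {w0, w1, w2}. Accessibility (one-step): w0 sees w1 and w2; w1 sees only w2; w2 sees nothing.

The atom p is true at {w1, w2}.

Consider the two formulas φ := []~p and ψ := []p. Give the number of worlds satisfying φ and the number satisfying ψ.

1 and 3

For []~p:
w0: successors {w1, w2}; ~p there: w1:F, w2:F. ✗
w1: successors {w2}; ~p there: w2:F. ✗
w2: no successors, so []~p holds vacuously. ✓
— 1 world.
For []p:
w0: successors {w1, w2}; p there: w1:T, w2:T. ✓
w1: successors {w2}; p there: w2:T. ✓
w2: no successors, so []p holds vacuously. ✓
— 3 worlds.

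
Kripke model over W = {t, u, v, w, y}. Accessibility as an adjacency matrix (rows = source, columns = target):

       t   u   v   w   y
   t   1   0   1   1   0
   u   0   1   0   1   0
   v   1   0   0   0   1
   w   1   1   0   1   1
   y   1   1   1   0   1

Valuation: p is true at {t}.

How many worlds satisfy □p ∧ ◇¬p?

0

t: □p is F, ◇¬p is T. ✗
u: □p is F, ◇¬p is T. ✗
v: □p is F, ◇¬p is T. ✗
w: □p is F, ◇¬p is T. ✗
y: □p is F, ◇¬p is T. ✗
Satisfying worlds: ∅.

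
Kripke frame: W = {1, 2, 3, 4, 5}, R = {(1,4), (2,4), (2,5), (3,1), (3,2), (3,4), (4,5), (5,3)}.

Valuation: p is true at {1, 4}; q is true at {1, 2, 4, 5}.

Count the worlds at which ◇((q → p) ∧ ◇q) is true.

1: successors {4}; (q → p) ∧ ◇q there: 4:T. ✓
2: successors {4, 5}; (q → p) ∧ ◇q there: 4:T, 5:F. ✓
3: successors {1, 2, 4}; (q → p) ∧ ◇q there: 1:T, 2:F, 4:T. ✓
4: successors {5}; (q → p) ∧ ◇q there: 5:F. ✗
5: successors {3}; (q → p) ∧ ◇q there: 3:T. ✓
Satisfying worlds: {1, 2, 3, 5}.

4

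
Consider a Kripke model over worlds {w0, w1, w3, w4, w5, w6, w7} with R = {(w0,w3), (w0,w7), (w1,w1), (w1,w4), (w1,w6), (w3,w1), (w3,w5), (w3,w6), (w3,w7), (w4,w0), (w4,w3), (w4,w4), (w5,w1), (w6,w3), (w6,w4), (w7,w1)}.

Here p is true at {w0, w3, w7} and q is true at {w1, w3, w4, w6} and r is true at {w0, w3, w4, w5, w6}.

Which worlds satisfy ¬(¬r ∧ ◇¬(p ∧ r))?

w0: ¬r ∧ ◇¬(p ∧ r) is F. ✓
w1: ¬r ∧ ◇¬(p ∧ r) is T. ✗
w3: ¬r ∧ ◇¬(p ∧ r) is F. ✓
w4: ¬r ∧ ◇¬(p ∧ r) is F. ✓
w5: ¬r ∧ ◇¬(p ∧ r) is F. ✓
w6: ¬r ∧ ◇¬(p ∧ r) is F. ✓
w7: ¬r ∧ ◇¬(p ∧ r) is T. ✗

{w0, w3, w4, w5, w6}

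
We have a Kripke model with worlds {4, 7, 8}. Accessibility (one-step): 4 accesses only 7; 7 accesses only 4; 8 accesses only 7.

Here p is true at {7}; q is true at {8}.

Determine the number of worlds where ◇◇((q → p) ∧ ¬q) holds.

3

4: successors {7}; ◇((q → p) ∧ ¬q) there: 7:T. ✓
7: successors {4}; ◇((q → p) ∧ ¬q) there: 4:T. ✓
8: successors {7}; ◇((q → p) ∧ ¬q) there: 7:T. ✓
Satisfying worlds: {4, 7, 8}.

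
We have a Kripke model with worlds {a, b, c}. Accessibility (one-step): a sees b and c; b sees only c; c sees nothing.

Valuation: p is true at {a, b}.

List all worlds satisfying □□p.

a: successors {b, c}; □p there: b:F, c:T. ✗
b: successors {c}; □p there: c:T. ✓
c: no successors, so □□p holds vacuously. ✓

{b, c}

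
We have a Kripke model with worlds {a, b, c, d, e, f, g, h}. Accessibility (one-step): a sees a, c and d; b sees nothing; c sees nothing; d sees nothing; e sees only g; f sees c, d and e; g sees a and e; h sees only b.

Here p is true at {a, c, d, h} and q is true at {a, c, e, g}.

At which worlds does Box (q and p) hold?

{b, c, d}

a: successors {a, c, d}; q and p there: a:T, c:T, d:F. ✗
b: no successors, so Box (q and p) holds vacuously. ✓
c: no successors, so Box (q and p) holds vacuously. ✓
d: no successors, so Box (q and p) holds vacuously. ✓
e: successors {g}; q and p there: g:F. ✗
f: successors {c, d, e}; q and p there: c:T, d:F, e:F. ✗
g: successors {a, e}; q and p there: a:T, e:F. ✗
h: successors {b}; q and p there: b:F. ✗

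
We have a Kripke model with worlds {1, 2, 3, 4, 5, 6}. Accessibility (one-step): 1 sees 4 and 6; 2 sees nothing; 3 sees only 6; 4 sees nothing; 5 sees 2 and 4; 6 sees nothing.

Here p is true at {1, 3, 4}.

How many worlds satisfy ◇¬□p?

1: successors {4, 6}; ¬□p there: 4:F, 6:F. ✗
2: no successors, so ◇¬□p fails. ✗
3: successors {6}; ¬□p there: 6:F. ✗
4: no successors, so ◇¬□p fails. ✗
5: successors {2, 4}; ¬□p there: 2:F, 4:F. ✗
6: no successors, so ◇¬□p fails. ✗
Satisfying worlds: ∅.

0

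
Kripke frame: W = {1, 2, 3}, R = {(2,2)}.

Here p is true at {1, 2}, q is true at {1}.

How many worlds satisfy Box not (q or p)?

2

1: no successors, so Box not (q or p) holds vacuously. ✓
2: successors {2}; not (q or p) there: 2:F. ✗
3: no successors, so Box not (q or p) holds vacuously. ✓
Satisfying worlds: {1, 3}.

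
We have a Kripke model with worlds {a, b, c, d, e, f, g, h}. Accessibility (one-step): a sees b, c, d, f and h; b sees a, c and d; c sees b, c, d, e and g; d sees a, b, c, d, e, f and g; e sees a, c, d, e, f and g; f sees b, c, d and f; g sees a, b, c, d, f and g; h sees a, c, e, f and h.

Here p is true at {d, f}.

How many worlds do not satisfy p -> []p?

a: p is F, []p is F. ✓
b: p is F, []p is F. ✓
c: p is F, []p is F. ✓
d: p is T, []p is F. ✗
e: p is F, []p is F. ✓
f: p is T, []p is F. ✗
g: p is F, []p is F. ✓
h: p is F, []p is F. ✓
Satisfying worlds: {a, b, c, e, g, h}.
So p -> []p fails at the other 2 worlds.

2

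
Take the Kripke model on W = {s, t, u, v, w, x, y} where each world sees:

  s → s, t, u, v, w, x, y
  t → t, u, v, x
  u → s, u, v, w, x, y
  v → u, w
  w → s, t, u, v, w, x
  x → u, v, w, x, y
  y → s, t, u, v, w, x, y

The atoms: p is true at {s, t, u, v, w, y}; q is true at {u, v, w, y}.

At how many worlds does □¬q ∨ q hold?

s: □¬q is F, q is F. ✗
t: □¬q is F, q is F. ✗
u: □¬q is F, q is T. ✓
v: □¬q is F, q is T. ✓
w: □¬q is F, q is T. ✓
x: □¬q is F, q is F. ✗
y: □¬q is F, q is T. ✓
Satisfying worlds: {u, v, w, y}.

4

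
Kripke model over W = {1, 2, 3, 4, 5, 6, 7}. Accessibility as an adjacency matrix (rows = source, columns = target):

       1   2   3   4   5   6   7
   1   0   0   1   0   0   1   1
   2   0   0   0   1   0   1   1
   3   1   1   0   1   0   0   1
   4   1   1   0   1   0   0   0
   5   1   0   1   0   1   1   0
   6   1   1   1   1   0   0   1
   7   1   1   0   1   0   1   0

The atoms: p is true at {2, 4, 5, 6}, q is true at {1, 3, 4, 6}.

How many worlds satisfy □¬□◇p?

1: successors {3, 6, 7}; ¬□◇p there: 3:F, 6:F, 7:F. ✗
2: successors {4, 6, 7}; ¬□◇p there: 4:F, 6:F, 7:F. ✗
3: successors {1, 2, 4, 7}; ¬□◇p there: 1:F, 2:F, 4:F, 7:F. ✗
4: successors {1, 2, 4}; ¬□◇p there: 1:F, 2:F, 4:F. ✗
5: successors {1, 3, 5, 6}; ¬□◇p there: 1:F, 3:F, 5:F, 6:F. ✗
6: successors {1, 2, 3, 4, 7}; ¬□◇p there: 1:F, 2:F, 3:F, 4:F, 7:F. ✗
7: successors {1, 2, 4, 6}; ¬□◇p there: 1:F, 2:F, 4:F, 6:F. ✗
Satisfying worlds: ∅.

0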